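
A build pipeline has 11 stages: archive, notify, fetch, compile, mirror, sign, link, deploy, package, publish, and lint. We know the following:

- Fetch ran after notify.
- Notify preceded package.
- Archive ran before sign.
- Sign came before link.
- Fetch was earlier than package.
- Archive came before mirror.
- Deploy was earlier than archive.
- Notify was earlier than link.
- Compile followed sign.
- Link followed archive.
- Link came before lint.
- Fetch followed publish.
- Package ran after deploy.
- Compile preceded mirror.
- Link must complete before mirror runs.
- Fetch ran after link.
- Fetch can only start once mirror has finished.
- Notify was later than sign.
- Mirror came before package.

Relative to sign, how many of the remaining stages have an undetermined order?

Forced before sign: archive and deploy; forced after sign: compile, fetch, link, lint, mirror, notify, and package.
That leaves publish with no forced order relative to sign — 1.

1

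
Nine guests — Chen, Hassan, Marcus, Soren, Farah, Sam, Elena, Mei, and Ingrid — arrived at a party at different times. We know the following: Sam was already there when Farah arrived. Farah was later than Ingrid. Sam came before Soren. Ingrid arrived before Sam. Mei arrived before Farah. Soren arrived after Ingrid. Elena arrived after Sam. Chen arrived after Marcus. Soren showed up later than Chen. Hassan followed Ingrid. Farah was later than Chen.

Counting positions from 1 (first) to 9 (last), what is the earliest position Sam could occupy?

Ingrid must come before Sam — 1 forced predecessor.
Nothing else is forced ahead of Sam, so their earliest slot is position 1 + 1 = 2.

2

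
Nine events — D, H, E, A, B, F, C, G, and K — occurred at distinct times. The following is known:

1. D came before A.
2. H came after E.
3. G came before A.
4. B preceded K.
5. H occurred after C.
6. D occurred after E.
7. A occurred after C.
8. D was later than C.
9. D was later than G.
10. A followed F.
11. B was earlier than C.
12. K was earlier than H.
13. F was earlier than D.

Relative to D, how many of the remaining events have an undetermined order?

Forced before D: B, C, E, F, and G; forced after D: A.
That leaves H and K with no forced order relative to D — 2.

2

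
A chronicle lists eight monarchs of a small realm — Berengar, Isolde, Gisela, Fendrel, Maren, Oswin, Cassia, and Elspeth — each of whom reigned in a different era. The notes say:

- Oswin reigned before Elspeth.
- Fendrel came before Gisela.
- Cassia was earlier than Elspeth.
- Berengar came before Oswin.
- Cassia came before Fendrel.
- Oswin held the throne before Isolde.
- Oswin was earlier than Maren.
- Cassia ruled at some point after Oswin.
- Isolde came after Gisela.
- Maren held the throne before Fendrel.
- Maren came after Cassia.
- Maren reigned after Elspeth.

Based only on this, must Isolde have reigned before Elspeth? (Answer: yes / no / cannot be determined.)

no

Tracing the constraints gives Elspeth → Maren → Fendrel → Gisela → Isolde, so Elspeth must come before Isolde.
That means Isolde cannot be before Elspeth.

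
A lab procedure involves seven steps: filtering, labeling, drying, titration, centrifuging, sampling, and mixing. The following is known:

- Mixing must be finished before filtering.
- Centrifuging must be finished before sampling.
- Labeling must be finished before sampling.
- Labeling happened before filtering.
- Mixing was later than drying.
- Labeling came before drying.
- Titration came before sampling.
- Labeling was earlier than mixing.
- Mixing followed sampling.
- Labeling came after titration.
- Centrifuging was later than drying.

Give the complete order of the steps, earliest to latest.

The constraints fix every adjacent pair, so only one ordering works:
titration → labeling → drying → centrifuging → sampling → mixing → filtering.

titration, labeling, drying, centrifuging, sampling, mixing, filtering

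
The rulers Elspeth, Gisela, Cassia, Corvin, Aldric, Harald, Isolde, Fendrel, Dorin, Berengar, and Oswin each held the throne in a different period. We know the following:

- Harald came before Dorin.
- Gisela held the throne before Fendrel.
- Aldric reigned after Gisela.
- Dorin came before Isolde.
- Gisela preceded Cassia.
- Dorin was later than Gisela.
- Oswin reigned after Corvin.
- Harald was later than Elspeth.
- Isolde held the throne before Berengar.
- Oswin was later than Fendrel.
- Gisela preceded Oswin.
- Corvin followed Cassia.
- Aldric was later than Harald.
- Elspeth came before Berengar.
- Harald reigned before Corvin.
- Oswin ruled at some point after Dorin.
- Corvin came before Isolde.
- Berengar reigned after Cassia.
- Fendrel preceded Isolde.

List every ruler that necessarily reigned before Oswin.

Cassia, Corvin, Dorin, Elspeth, Fendrel, Gisela, Harald

Directly stated before Oswin: Corvin, Dorin, Fendrel, and Gisela.
Cassia reaches Oswin via Cassia → Corvin → Oswin.
Elspeth reaches Oswin via Elspeth → Harald → Corvin → Oswin.
Harald reaches Oswin via Harald → Corvin → Oswin.
No chain forces Isolde (or any of the others) ahead of Oswin.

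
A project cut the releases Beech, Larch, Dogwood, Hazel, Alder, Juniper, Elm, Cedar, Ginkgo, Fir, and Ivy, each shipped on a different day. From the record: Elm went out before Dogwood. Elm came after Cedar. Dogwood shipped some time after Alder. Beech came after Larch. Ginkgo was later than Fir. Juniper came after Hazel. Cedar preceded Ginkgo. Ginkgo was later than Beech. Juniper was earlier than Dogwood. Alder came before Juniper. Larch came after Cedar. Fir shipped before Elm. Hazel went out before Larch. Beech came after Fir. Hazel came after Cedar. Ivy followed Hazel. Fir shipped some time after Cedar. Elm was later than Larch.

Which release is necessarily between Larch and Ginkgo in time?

Beech

Tracing the constraints gives Larch → Beech → Ginkgo, so Beech sits after Larch and before Ginkgo.
No other release is forced both after Larch and before Ginkgo.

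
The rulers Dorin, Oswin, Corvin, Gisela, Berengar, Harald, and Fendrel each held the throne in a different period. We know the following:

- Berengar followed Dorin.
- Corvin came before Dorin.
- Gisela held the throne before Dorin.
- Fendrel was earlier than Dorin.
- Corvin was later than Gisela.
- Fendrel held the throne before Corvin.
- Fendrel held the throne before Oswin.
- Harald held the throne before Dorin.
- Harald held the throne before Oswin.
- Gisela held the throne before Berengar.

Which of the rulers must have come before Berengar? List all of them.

Corvin, Dorin, Fendrel, Gisela, Harald

Directly stated before Berengar: Dorin and Gisela.
Corvin reaches Berengar via Corvin → Dorin → Berengar.
Fendrel reaches Berengar via Fendrel → Dorin → Berengar.
Harald reaches Berengar via Harald → Dorin → Berengar.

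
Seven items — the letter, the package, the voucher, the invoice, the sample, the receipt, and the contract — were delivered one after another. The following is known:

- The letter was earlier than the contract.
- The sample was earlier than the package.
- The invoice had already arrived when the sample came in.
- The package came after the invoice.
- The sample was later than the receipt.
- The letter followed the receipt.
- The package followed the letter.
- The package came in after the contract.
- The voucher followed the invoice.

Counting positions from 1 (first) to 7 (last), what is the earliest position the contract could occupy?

The letter and the receipt must both come before the contract — 2 forced predecessors.
Nothing else is forced ahead of the contract, so its earliest slot is position 2 + 1 = 3.

3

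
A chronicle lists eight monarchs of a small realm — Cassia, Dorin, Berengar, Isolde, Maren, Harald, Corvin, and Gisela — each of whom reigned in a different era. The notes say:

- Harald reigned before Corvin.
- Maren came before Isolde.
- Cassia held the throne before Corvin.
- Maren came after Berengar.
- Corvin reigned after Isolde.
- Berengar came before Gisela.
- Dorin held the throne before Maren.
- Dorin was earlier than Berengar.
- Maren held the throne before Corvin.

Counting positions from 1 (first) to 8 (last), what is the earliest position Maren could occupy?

3

Berengar and Dorin must both come before Maren — 2 forced predecessors.
Nothing else is forced ahead of Maren, so their earliest slot is position 2 + 1 = 3.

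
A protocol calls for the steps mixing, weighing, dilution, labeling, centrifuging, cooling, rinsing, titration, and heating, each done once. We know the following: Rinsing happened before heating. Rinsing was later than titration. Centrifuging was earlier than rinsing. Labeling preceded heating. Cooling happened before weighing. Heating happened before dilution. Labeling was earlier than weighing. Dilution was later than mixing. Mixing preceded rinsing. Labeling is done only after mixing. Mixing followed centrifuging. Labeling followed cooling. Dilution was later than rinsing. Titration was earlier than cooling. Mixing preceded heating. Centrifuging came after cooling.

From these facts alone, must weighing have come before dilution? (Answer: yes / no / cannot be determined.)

cannot be determined

No chain of stated constraints runs from weighing to dilution, and none runs from dilution to weighing either.
So the relative order of weighing and dilution is not fixed by the given facts.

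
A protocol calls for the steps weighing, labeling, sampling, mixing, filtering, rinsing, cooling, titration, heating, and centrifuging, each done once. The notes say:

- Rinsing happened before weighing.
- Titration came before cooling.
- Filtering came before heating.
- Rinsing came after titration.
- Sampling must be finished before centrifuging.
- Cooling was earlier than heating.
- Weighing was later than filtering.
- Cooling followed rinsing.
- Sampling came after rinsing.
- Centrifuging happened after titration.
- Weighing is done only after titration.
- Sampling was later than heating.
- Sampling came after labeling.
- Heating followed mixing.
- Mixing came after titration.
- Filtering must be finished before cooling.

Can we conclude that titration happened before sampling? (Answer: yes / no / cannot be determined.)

Chain the constraints: titration → rinsing → sampling. Each link is directly stated, so titration comes before sampling.

yes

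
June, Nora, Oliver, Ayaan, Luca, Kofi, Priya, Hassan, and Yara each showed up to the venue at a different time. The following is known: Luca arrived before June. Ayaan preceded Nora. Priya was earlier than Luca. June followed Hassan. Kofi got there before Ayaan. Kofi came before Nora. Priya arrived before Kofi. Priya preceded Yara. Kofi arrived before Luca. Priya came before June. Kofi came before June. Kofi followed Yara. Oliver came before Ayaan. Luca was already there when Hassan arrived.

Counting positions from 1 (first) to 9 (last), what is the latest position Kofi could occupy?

Kofi must come before Ayaan, Hassan, June, Luca, and Nora — 5 guests forced after them.
Everything else can be placed before Kofi in some valid order, so Kofi can sit as late as position 9 − 5 = 4.

4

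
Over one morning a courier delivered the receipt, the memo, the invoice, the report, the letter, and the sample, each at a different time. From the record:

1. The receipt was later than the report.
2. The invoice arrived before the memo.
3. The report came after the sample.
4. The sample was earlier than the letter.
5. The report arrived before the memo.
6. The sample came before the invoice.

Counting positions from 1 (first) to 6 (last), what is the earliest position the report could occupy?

The sample must come before the report — 1 forced predecessor.
Nothing else is forced ahead of the report, so its earliest slot is position 1 + 1 = 2.

2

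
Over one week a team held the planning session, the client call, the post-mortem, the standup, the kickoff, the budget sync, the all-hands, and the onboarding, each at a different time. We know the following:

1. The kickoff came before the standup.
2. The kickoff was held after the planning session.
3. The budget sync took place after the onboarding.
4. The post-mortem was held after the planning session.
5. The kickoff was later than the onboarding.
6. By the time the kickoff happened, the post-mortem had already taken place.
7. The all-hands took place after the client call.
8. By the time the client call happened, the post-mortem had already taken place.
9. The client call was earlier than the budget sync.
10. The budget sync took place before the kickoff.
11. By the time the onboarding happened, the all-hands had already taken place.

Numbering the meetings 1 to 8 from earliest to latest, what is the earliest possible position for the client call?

3

The planning session and the post-mortem must both come before the client call — 2 forced predecessors.
Nothing else is forced ahead of the client call, so its earliest slot is position 2 + 1 = 3.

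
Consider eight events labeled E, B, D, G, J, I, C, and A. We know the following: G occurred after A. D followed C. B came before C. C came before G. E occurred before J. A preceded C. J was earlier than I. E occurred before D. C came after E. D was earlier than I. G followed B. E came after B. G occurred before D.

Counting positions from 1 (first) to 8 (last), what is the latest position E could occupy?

E must come before C, D, G, I, and J — 5 events forced after it.
Everything else can be placed before E in some valid order, so E can sit as late as position 8 − 5 = 3.

3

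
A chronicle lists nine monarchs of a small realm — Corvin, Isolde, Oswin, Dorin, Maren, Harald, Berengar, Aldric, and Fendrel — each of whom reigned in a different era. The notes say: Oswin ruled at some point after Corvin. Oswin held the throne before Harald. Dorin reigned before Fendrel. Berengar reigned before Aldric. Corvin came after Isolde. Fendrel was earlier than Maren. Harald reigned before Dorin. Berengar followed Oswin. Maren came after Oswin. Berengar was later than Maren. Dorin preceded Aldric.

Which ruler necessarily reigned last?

Aldric

Every other ruler has a chain of constraints placing them before Aldric, so Aldric is last.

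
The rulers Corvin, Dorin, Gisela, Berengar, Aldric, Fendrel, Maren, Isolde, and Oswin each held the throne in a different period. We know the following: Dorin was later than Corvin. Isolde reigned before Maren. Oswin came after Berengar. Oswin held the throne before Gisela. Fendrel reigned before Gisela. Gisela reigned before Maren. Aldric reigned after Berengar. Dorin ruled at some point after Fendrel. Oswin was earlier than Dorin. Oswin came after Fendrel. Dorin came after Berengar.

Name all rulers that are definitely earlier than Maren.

Directly stated before Maren: Gisela and Isolde.
Berengar reaches Maren via Berengar → Oswin → Gisela → Maren.
Fendrel reaches Maren via Fendrel → Gisela → Maren.
Oswin reaches Maren via Oswin → Gisela → Maren.
No chain forces Corvin (or any of the others) ahead of Maren.

Berengar, Fendrel, Gisela, Isolde, Oswin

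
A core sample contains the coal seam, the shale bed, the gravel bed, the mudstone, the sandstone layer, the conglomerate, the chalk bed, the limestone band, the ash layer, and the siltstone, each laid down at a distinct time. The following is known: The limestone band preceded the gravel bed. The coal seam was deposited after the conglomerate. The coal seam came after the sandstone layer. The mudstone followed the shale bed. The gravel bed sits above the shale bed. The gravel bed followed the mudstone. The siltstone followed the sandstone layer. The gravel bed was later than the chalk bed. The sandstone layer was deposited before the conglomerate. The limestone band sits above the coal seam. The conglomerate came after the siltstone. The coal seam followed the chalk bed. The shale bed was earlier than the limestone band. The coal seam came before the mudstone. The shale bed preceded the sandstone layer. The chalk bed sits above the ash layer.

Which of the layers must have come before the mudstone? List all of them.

Directly stated before the mudstone: the coal seam and the shale bed.
The ash layer reaches the mudstone via the ash layer → the chalk bed → the coal seam → the mudstone.
The chalk bed reaches the mudstone via the chalk bed → the coal seam → the mudstone.
The conglomerate reaches the mudstone via the conglomerate → the coal seam → the mudstone.
Likewise the sandstone layer and the siltstone each reach the mudstone by chaining the stated constraints.
No chain forces the limestone band (or any of the others) ahead of the mudstone.

the ash layer, the chalk bed, the coal seam, the conglomerate, the sandstone layer, the shale bed, the siltstone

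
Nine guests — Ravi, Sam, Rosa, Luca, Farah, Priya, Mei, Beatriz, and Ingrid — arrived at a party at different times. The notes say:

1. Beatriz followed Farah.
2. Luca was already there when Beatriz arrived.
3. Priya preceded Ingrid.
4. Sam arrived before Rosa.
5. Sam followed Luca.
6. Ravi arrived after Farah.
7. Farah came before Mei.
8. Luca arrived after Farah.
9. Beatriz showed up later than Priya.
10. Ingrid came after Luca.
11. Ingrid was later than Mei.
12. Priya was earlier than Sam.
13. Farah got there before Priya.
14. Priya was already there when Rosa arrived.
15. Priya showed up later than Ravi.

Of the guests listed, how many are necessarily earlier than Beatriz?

Directly stated before Beatriz: Farah, Luca, and Priya.
Ravi reaches Beatriz via Ravi → Priya → Beatriz.
That's Farah, Luca, Priya, and Ravi — 4 in all.

4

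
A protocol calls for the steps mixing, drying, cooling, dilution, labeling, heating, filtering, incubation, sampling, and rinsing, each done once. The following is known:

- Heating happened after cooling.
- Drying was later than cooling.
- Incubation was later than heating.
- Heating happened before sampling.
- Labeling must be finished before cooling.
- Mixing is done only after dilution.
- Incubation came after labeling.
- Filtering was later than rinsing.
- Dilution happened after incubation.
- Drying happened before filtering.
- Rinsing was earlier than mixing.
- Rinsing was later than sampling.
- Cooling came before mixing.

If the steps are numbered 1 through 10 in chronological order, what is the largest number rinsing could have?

Rinsing must come before filtering and mixing — 2 steps forced after it.
Everything else can be placed before rinsing in some valid order, so rinsing can sit as late as position 10 − 2 = 8.

8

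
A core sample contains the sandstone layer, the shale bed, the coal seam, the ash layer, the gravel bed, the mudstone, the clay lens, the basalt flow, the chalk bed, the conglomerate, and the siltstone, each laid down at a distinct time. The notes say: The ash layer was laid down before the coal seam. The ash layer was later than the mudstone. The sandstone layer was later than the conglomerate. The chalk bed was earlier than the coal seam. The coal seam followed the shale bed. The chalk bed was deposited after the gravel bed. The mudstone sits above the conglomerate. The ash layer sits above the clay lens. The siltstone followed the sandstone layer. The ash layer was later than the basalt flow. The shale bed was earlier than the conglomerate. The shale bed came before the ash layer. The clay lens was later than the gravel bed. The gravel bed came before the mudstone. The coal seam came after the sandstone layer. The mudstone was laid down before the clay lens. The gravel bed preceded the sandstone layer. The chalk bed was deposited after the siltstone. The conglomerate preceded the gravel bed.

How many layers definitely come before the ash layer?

6

Directly stated before the ash layer: the basalt flow, the clay lens, the mudstone, and the shale bed.
The conglomerate reaches the ash layer via the conglomerate → the mudstone → the ash layer.
The gravel bed reaches the ash layer via the gravel bed → the clay lens → the ash layer.
No chain forces the sandstone layer (or any of the others) ahead of the ash layer.
That's the basalt flow, the clay lens, the conglomerate, the gravel bed, the mudstone, and the shale bed — 6 in all.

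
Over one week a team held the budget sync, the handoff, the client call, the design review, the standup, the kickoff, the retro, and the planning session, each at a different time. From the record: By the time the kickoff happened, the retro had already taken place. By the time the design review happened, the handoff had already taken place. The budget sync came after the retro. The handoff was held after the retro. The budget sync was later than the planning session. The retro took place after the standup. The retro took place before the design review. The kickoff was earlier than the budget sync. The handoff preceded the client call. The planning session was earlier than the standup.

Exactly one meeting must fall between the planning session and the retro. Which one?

the standup

Tracing the constraints gives the planning session → the standup → the retro, so the standup sits after the planning session and before the retro.
No other meeting is forced both after the planning session and before the retro.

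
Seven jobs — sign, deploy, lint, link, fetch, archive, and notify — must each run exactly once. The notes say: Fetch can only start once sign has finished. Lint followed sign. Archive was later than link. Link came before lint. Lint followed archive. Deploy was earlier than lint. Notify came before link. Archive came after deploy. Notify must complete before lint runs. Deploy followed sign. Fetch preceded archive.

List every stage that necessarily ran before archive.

Directly stated before archive: deploy, fetch, and link.
Notify reaches archive via notify → link → archive.
Sign reaches archive via sign → fetch → archive.

deploy, fetch, link, notify, sign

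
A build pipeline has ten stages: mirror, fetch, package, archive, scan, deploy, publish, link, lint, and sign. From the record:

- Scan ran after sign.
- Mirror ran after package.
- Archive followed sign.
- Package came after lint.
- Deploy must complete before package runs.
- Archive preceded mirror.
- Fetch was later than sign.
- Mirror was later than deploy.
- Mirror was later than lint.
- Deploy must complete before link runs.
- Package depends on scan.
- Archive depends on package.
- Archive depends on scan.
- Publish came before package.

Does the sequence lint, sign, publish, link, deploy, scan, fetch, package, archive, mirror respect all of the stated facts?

The constraints require deploy before link, but in the proposed sequence link appears ahead of deploy. That one violation is enough.

no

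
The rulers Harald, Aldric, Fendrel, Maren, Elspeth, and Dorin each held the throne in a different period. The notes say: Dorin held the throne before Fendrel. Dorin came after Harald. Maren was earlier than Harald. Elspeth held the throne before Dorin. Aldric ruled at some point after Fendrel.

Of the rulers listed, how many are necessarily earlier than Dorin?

3

Directly stated before Dorin: Elspeth and Harald.
Maren reaches Dorin via Maren → Harald → Dorin.
No chain forces Aldric (or any of the others) ahead of Dorin.
That's Elspeth, Harald, and Maren — 3 in all.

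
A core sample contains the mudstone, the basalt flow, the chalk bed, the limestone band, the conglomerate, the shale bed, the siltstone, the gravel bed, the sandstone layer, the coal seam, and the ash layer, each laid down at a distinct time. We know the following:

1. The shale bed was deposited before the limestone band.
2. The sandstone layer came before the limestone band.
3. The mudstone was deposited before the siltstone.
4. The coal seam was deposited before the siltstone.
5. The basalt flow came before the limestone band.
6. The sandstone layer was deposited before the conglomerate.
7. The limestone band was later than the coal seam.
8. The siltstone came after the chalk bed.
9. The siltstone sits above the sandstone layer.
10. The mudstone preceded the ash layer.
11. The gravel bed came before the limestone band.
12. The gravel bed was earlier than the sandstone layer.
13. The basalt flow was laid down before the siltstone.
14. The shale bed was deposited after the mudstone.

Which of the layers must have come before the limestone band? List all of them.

Directly stated before the limestone band: the basalt flow, the coal seam, the gravel bed, the sandstone layer, and the shale bed.
The mudstone reaches the limestone band via the mudstone → the shale bed → the limestone band.

the basalt flow, the coal seam, the gravel bed, the mudstone, the sandstone layer, the shale bed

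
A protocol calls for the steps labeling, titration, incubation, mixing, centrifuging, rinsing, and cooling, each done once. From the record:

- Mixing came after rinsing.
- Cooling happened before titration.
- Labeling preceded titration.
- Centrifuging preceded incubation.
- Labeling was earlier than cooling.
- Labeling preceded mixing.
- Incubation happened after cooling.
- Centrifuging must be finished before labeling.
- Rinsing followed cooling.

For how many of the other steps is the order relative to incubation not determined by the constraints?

Forced before incubation: centrifuging, cooling, and labeling.
That leaves mixing, rinsing, and titration with no forced order relative to incubation — 3.

3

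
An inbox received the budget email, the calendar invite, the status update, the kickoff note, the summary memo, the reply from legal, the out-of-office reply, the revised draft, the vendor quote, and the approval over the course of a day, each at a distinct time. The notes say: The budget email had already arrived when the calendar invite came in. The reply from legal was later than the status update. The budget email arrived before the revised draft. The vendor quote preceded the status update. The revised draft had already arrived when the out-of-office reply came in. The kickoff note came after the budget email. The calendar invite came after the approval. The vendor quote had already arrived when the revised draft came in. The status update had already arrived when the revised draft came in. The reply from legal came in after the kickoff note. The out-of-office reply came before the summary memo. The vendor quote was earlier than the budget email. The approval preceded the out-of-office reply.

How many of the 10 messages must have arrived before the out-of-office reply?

5

Directly stated before the out-of-office reply: the approval and the revised draft.
The budget email reaches the out-of-office reply via the budget email → the revised draft → the out-of-office reply.
The status update reaches the out-of-office reply via the status update → the revised draft → the out-of-office reply.
The vendor quote reaches the out-of-office reply via the vendor quote → the revised draft → the out-of-office reply.
That's the approval, the budget email, the revised draft, the status update, and the vendor quote — 5 in all.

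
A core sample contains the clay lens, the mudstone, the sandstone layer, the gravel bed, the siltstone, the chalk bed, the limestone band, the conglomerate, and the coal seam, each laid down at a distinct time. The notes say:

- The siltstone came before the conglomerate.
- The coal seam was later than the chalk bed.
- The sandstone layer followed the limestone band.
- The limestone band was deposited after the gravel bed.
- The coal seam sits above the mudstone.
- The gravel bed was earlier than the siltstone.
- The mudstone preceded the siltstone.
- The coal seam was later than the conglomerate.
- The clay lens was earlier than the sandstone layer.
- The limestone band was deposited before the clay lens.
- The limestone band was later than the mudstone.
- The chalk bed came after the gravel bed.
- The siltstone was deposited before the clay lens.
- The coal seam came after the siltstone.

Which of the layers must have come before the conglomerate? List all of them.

Directly stated before the conglomerate: the siltstone.
The gravel bed reaches the conglomerate via the gravel bed → the siltstone → the conglomerate.
The mudstone reaches the conglomerate via the mudstone → the siltstone → the conglomerate.
No chain forces the clay lens (or any of the others) ahead of the conglomerate.

the gravel bed, the mudstone, the siltstone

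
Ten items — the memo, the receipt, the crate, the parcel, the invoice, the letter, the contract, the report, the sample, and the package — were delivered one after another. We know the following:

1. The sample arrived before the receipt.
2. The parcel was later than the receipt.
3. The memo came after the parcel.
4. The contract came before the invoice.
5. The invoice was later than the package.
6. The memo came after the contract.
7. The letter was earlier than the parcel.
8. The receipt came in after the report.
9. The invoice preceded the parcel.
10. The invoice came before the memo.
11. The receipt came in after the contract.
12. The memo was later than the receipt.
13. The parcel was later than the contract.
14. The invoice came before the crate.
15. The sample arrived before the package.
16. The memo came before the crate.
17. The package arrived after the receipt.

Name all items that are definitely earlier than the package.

Directly stated before the package: the receipt and the sample.
The contract reaches the package via the contract → the receipt → the package.
The report reaches the package via the report → the receipt → the package.

the contract, the receipt, the report, the sample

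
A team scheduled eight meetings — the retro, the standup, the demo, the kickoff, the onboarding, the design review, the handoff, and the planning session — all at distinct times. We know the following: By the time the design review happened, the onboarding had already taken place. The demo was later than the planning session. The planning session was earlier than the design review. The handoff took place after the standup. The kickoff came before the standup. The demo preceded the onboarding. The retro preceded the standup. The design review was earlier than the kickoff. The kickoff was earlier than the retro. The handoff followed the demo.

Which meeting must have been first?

the planning session

The planning session has a chain of constraints placing it before every other meeting, so the planning session must be first.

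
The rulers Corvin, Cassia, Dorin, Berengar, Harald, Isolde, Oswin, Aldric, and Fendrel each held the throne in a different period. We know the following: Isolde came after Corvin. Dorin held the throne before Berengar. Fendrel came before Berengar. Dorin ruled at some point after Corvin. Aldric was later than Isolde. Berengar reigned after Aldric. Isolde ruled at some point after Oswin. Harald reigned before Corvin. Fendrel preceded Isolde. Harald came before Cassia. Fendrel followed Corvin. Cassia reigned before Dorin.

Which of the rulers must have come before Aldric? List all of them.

Directly stated before Aldric: Isolde.
Corvin reaches Aldric via Corvin → Isolde → Aldric.
Fendrel reaches Aldric via Fendrel → Isolde → Aldric.
Harald reaches Aldric via Harald → Corvin → Isolde → Aldric.
Likewise Oswin reaches Aldric by chaining the stated constraints.

Corvin, Fendrel, Harald, Isolde, Oswin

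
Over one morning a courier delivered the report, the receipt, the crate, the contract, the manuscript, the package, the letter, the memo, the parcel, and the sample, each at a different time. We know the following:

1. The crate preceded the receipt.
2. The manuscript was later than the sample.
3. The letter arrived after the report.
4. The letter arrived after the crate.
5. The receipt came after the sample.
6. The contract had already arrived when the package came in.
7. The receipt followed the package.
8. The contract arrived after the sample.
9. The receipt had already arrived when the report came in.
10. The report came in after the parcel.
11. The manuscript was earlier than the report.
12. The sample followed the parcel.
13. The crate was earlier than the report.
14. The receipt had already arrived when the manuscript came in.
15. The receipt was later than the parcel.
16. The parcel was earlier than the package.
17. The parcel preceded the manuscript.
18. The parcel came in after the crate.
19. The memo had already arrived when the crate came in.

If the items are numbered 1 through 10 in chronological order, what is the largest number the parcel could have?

The parcel must come before the contract, the letter, the manuscript, the package, the receipt, the report, and the sample — 7 items forced after it.
Everything else can be placed before the parcel in some valid order, so the parcel can sit as late as position 10 − 7 = 3.

3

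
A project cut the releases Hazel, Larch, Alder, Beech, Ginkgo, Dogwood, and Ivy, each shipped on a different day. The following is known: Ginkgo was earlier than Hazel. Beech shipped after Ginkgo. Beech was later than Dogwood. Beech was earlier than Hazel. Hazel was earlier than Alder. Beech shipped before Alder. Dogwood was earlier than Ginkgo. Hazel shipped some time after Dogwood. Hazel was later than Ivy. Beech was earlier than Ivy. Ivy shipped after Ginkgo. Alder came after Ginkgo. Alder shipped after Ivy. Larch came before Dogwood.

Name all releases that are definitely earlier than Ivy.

Directly stated before Ivy: Beech and Ginkgo.
Dogwood reaches Ivy via Dogwood → Beech → Ivy.
Larch reaches Ivy via Larch → Dogwood → Beech → Ivy.

Beech, Dogwood, Ginkgo, Larch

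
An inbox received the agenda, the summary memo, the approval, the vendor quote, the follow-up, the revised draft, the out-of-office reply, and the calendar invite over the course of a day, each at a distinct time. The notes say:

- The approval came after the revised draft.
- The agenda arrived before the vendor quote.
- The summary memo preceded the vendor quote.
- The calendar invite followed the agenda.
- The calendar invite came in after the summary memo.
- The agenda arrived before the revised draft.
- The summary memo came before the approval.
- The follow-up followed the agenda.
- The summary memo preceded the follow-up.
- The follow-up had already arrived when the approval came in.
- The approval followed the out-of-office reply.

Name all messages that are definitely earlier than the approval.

Directly stated before the approval: the follow-up, the out-of-office reply, the revised draft, and the summary memo.
The agenda reaches the approval via the agenda → the revised draft → the approval.
No chain forces the calendar invite (or any of the others) ahead of the approval.

the agenda, the follow-up, the out-of-office reply, the revised draft, the summary memo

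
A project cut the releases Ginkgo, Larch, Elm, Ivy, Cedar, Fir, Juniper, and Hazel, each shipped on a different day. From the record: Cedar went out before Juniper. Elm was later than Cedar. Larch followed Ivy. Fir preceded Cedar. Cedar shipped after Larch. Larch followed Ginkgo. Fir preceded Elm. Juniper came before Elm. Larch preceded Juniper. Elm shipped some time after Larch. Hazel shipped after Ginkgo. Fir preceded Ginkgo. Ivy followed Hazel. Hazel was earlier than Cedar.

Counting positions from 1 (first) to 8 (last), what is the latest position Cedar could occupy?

6

Cedar must come before Elm and Juniper — 2 releases forced after it.
Everything else can be placed before Cedar in some valid order, so Cedar can sit as late as position 8 − 2 = 6.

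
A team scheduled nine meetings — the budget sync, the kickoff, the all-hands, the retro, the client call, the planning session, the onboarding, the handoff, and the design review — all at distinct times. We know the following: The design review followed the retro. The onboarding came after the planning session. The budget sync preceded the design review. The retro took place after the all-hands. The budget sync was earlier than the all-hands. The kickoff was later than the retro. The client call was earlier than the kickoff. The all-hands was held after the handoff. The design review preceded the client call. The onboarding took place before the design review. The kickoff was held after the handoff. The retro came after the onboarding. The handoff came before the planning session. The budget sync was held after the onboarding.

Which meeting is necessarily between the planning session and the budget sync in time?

the onboarding

Tracing the constraints gives the planning session → the onboarding → the budget sync, so the onboarding sits after the planning session and before the budget sync.
No other meeting is forced both after the planning session and before the budget sync.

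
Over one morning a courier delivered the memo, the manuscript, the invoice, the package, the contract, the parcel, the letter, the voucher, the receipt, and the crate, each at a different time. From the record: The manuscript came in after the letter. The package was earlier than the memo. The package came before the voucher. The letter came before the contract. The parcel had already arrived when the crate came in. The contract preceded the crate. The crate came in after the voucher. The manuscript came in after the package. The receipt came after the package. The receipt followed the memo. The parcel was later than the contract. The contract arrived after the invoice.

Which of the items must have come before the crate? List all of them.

the contract, the invoice, the letter, the package, the parcel, the voucher

Directly stated before the crate: the contract, the parcel, and the voucher.
The invoice reaches the crate via the invoice → the contract → the crate.
The letter reaches the crate via the letter → the contract → the crate.
The package reaches the crate via the package → the voucher → the crate.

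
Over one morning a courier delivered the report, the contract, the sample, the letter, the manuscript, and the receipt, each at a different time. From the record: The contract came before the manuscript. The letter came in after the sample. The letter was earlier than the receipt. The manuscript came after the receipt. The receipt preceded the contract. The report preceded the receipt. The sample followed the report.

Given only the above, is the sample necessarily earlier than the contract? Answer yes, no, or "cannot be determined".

Chain the constraints: the sample → the letter → the receipt → the contract. Each link is directly stated, so the sample comes before the contract.

yes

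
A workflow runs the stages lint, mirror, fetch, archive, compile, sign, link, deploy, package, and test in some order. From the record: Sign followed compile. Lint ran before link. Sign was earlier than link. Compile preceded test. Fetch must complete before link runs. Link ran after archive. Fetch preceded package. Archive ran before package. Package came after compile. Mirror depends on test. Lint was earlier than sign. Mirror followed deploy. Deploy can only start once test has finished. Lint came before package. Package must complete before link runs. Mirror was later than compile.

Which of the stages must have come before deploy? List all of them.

compile, test

Directly stated before deploy: test.
Compile reaches deploy via compile → test → deploy.
No chain forces fetch (or any of the others) ahead of deploy.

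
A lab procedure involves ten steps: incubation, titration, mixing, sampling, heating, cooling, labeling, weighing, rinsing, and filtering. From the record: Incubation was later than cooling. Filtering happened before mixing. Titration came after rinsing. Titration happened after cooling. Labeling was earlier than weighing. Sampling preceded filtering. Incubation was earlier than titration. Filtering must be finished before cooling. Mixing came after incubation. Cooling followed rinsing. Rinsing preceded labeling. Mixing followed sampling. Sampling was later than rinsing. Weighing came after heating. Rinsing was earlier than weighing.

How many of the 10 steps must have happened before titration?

Directly stated before titration: cooling, incubation, and rinsing.
Filtering reaches titration via filtering → cooling → titration.
Sampling reaches titration via sampling → filtering → cooling → titration.
No chain forces heating (or any of the others) ahead of titration.
That's cooling, filtering, incubation, rinsing, and sampling — 5 in all.

5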